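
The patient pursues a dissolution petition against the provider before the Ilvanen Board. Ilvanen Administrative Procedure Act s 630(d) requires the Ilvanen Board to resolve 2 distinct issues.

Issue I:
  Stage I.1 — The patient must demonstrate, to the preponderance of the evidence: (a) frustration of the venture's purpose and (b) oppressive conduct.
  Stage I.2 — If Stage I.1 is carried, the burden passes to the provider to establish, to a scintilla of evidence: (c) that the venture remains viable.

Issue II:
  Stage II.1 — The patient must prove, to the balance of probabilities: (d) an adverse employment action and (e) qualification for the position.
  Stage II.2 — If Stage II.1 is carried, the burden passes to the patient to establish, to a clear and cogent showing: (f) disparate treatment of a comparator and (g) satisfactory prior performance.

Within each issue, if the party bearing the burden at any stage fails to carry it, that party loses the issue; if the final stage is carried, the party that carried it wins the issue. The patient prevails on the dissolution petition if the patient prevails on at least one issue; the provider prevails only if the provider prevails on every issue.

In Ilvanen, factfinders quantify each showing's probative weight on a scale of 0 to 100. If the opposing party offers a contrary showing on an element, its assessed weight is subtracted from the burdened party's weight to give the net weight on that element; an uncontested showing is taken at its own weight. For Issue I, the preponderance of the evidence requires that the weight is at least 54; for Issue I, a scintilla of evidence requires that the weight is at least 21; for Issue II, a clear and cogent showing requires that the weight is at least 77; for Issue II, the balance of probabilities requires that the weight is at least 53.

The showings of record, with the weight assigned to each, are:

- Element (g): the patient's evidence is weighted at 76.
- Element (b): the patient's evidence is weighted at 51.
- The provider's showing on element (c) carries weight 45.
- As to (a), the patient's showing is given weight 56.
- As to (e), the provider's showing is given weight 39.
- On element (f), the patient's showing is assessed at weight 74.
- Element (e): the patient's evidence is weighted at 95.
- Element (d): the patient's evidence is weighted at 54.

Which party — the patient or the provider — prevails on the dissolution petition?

— Issue I —
Stage I.1 (patient, the preponderance of the evidence, weight is at least 54): (a) 56 ≥ 54 — meets; (b) 51 < 54 — fails.
  Stage I.1 not carried; the patient fails its burden.
So the provider prevails on this issue.
— Issue II —
Stage II.1 (patient, the balance of probabilities, weight is at least 53): (d) 54 ≥ 53 — meets; (e) net 95−39=56 ≥ 53 — meets.
  All elements met. The patient retains the burden for Stage II.2.
Stage II.2 (patient, a clear and cogent showing, weight is at least 77): (f) 74 < 77 — fails; (g) 76 < 77 — fails.
  The patient does not carry Stage II.2.
The provider prevails on this issue.
Per-issue: Issue I → provider; Issue II → provider. The patient must prevail on at least one issue; overall, the provider prevails.

provider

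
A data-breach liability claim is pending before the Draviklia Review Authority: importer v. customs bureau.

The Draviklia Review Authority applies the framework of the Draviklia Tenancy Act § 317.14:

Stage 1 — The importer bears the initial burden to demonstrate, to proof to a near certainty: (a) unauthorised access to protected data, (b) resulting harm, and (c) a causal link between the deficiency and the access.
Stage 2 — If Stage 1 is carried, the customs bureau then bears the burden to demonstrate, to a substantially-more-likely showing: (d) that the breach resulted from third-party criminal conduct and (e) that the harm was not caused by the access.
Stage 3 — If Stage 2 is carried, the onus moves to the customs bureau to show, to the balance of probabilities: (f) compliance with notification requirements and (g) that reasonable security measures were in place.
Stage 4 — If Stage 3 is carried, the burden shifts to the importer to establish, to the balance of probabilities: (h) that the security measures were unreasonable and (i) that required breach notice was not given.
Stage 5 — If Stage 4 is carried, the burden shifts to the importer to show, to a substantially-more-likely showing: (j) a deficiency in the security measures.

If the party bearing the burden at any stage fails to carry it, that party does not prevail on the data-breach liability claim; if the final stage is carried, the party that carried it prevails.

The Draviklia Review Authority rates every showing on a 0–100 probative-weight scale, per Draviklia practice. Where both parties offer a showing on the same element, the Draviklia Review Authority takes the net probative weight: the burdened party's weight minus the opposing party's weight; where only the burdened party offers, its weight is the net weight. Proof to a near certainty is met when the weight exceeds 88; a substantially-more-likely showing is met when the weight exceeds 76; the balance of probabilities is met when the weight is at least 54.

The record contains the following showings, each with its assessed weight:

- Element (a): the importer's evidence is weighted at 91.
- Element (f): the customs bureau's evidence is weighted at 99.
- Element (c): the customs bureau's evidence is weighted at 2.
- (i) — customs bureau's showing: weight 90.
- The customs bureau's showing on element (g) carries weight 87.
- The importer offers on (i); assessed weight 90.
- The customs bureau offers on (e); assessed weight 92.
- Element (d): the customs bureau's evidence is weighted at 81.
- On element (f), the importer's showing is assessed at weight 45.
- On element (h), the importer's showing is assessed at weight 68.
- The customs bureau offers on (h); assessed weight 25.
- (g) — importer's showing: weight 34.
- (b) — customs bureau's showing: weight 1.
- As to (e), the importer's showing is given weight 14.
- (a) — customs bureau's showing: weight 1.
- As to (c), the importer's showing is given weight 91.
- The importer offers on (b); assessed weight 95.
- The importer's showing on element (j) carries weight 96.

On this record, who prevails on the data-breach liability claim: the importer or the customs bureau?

Stage 1 — burden on importer; standard: proof to a near certainty (weight exceeds 88).
    (a): 91 − 1 = 90 > 88 [met]
    (b): 95 − 1 = 94 > 88 [met]
    (c): 91 − 2 = 89 > 88 [met]
  Stage 1 carried; the burden shifts to the customs bureau.
Stage 2 — burden on customs bureau; standard: a substantially-more-likely showing (weight exceeds 76).
    (d): 81 > 76 [met]
    (e): 92 − 14 = 78 > 76 [met]
  All elements met. The customs bureau retains the burden for Stage 3.
Stage 3 — burden on customs bureau; standard: the balance of probabilities (weight is at least 54).
    (f): 99 − 45 = 54 ≥ 54 [met]
    (g): 87 − 34 = 53 < 54 [not met]
  Stage 3 not carried; the customs bureau fails its burden.
The importer prevails.

importer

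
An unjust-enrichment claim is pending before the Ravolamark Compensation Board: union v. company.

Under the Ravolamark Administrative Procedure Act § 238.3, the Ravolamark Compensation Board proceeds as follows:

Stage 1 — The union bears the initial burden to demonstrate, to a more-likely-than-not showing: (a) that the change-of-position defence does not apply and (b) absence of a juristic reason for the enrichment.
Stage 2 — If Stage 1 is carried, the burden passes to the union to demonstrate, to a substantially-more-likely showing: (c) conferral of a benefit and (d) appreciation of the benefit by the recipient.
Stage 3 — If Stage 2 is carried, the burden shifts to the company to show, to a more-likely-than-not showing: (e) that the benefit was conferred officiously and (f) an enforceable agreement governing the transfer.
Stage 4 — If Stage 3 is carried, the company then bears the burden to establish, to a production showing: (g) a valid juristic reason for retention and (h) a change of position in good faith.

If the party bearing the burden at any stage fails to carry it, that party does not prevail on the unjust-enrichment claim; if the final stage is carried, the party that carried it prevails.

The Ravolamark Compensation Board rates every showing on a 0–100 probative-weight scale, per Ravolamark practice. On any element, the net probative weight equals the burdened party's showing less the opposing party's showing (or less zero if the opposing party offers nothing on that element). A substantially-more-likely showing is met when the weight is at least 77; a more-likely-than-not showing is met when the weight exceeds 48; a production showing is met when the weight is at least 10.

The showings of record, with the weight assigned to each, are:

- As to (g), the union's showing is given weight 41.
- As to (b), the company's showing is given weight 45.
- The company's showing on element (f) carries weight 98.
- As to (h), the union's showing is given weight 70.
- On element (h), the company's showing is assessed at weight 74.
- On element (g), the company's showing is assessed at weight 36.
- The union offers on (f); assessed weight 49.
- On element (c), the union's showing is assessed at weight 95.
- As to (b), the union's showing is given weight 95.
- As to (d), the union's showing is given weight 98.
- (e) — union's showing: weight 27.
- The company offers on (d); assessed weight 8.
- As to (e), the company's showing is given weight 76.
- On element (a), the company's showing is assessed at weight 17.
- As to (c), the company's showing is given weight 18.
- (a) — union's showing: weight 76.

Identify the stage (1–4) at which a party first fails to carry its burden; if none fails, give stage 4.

stage 4

Stage 1 — burden on union; standard: a more-likely-than-not showing (weight exceeds 48).
    (a): 76 − 17 = 59 > 48 [met]
    (b): 95 − 45 = 50 > 48 [met]
  Stage 1 carried; the burden remains with the union.
Stage 2 — burden on union; standard: a substantially-more-likely showing (weight is at least 77).
    (c): 95 − 18 = 77 ≥ 77 [met]
    (d): 98 − 8 = 90 ≥ 77 [met]
  Stage 2 is satisfied; the onus moves to the company.
Stage 3 — burden on company; standard: a more-likely-than-not showing (weight exceeds 48).
    (e): 76 − 27 = 49 > 48 [met]
    (f): 98 − 49 = 49 > 48 [met]
  All elements met. The company retains the burden for Stage 4.
Stage 4 — burden on company; standard: a production showing (weight is at least 10).
    (g): 36 − 41 = -5 < 10 [not met]
    (h): 74 − 70 = 4 < 10 [not met]
  Stage 4 not carried; the company fails its burden.
The analysis ends at Stage 4; the union prevails.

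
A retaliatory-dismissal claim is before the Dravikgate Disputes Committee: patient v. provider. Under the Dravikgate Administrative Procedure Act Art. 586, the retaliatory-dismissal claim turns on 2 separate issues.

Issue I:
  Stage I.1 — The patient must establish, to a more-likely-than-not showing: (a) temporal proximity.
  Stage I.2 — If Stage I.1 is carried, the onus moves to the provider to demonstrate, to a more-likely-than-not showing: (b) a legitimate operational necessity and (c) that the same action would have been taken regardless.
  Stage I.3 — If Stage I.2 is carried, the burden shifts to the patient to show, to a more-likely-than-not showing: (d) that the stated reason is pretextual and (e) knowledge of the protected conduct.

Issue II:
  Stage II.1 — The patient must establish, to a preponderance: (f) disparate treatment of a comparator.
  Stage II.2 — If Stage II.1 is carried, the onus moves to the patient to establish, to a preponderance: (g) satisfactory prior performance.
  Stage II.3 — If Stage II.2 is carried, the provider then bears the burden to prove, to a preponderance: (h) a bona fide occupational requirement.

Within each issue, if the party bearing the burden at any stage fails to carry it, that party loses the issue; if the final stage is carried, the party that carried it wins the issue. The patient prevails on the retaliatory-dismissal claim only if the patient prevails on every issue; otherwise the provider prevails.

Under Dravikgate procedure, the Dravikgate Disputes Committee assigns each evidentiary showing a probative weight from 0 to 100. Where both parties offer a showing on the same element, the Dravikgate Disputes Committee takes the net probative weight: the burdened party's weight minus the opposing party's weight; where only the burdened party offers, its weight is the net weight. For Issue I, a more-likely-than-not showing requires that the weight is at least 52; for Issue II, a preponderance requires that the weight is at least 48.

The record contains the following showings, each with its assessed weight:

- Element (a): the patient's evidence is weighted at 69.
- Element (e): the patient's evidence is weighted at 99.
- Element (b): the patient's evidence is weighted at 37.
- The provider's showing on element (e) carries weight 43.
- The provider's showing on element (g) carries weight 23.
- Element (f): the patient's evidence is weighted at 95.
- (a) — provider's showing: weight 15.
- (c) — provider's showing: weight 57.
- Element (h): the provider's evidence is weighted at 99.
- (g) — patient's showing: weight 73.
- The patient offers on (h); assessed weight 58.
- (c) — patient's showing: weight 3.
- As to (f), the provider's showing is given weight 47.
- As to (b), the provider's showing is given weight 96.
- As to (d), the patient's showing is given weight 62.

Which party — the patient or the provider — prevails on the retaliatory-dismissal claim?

— Issue I —
Stage I.1 (patient, a more-likely-than-not showing, weight is at least 52): (a) net 69−15=54 ≥ 52 — meets.
  Stage I.1 is satisfied; the onus moves to the provider.
Stage I.2 (provider, a more-likely-than-not showing, weight is at least 52): (b) net 96−37=59 ≥ 52 — meets; (c) net 57−3=54 ≥ 52 — meets.
  Stage I.2 carried; the burden shifts to the patient.
Stage I.3 (patient, a more-likely-than-not showing, weight is at least 52): (d) 62 ≥ 52 — meets; (e) net 99−43=56 ≥ 52 — meets.
  The patient carries the last stage.
Every stage carried; the patient prevails on this issue.
— Issue II —
At Stage II.1 the patient must meet a preponderance (weight is at least 48): on (f) the weight is 95 less the opposing 47 gives net 48, which does reach 48, so (f) meets the standard.
  Stage II.1 is satisfied; the patient continues to bear the burden.
At Stage II.2 the patient must meet a preponderance (weight is at least 48): on (g) the weight is 73 less the opposing 23 gives net 50, ≥ 48, so (g) meets the standard.
  Stage II.2 carried; the burden shifts to the provider.
At Stage II.3 the provider must meet a preponderance (weight is at least 48): on (h) the weight is 99 less the opposing 58 gives net 41, < 48, so (h) does not meet the standard.
  Not every element is met, so the provider fails to carry Stage II.3.
The analysis ends at Stage II.3; the patient prevails on this issue.
Per-issue: Issue I → patient; Issue II → patient. The patient must prevail on every issue; overall, the patient prevails.

patient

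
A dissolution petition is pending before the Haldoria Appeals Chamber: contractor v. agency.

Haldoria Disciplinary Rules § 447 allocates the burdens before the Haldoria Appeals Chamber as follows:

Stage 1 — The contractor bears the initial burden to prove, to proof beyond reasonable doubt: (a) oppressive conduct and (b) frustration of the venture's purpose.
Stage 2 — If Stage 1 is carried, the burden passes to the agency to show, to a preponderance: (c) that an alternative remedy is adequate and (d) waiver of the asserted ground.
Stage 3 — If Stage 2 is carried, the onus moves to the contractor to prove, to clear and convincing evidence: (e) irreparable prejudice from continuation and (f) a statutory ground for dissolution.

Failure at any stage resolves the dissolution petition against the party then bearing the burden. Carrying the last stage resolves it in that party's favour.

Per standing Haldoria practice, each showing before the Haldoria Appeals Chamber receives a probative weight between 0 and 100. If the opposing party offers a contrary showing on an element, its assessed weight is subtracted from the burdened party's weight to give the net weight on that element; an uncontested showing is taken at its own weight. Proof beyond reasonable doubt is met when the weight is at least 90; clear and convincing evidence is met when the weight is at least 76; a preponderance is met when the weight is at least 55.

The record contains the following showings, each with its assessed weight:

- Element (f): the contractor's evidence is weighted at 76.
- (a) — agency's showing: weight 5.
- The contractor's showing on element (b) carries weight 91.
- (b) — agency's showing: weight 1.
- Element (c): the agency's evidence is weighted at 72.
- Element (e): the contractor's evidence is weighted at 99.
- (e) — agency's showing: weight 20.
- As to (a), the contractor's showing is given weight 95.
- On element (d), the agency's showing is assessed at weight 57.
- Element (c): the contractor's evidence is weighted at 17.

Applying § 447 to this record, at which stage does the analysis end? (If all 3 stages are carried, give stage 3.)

At Stage 1 the contractor must meet proof beyond reasonable doubt (weight is at least 90): on (a) the weight is 95 less the opposing 5 gives net 90, ≥ 90, so (a) meets the standard; on (b) the weight is 91 less the opposing 1 gives net 90, ≥ 90, so (b) meets the standard.
  The contractor carries Stage 1; the agency now bears the burden.
At Stage 2 the agency must meet a preponderance (weight is at least 55): on (c) the weight is 72 less the opposing 17 gives net 55, which does reach 55, so (c) meets the standard; on (d) the weight is 57, ≥ 55, so (d) meets the standard.
  The agency carries Stage 2; the contractor now bears the burden.
At Stage 3 the contractor must meet clear and convincing evidence (weight is at least 76): on (e) the weight is 99 less the opposing 20 gives net 79, ≥ 76, so (e) meets the standard; on (f) the weight is 76, ≥ 76, so (f) meets the standard.
  Stage 3 carried; the final stage is satisfied.
With every stage satisfied, the contractor prevails.

stage 3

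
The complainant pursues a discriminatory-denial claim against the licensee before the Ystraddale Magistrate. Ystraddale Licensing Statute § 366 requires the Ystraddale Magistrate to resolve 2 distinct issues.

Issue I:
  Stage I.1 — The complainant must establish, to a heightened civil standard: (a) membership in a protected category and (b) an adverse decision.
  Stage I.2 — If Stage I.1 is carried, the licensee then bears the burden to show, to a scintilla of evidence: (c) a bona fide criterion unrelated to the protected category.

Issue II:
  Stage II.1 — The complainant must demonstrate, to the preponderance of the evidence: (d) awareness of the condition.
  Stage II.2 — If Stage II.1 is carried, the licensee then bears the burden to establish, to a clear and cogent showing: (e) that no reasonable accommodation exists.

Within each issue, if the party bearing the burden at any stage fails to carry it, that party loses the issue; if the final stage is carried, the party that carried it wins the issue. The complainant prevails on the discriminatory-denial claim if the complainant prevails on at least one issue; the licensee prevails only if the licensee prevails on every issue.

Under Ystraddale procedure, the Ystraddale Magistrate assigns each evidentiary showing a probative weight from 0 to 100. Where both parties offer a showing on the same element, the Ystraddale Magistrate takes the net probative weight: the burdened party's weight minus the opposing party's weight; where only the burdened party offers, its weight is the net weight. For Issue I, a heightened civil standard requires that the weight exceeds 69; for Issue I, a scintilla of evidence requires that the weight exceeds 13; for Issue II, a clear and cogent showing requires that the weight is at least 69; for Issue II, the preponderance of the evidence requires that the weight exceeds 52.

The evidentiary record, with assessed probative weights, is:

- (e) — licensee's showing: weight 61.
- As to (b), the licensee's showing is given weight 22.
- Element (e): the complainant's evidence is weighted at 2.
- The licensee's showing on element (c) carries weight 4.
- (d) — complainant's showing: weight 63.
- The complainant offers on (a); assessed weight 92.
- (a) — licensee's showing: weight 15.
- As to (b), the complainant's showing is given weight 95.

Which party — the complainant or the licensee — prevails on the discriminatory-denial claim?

complainant

— Issue I —
Stage I.1 — burden on complainant; standard: a heightened civil standard (weight exceeds 69).
    (a): 92 − 15 = 77 > 69 [met]
    (b): 95 − 22 = 73 > 69 [met]
  Stage I.1 is satisfied; the onus moves to the licensee.
Stage I.2 — burden on licensee; standard: a scintilla of evidence (weight exceeds 13).
    (c): 4 ≤ 13 [not met]
  Stage I.2 not carried; the licensee fails its burden.
The analysis ends at Stage I.2; the complainant prevails on this issue.
— Issue II —
Stage II.1 — burden on complainant; standard: the preponderance of the evidence (weight exceeds 52).
    (d): 63 > 52 [met]
  Stage II.1 is satisfied; the onus moves to the licensee.
Stage II.2 — burden on licensee; standard: a clear and cogent showing (weight is at least 69).
    (e): 61 − 2 = 59 < 69 [not met]
  Stage II.2 not carried; the licensee fails its burden.
The complainant prevails on this issue.
Per-issue: Issue I → complainant; Issue II → complainant. The complainant must prevail on at least one issue; overall, the complainant prevails.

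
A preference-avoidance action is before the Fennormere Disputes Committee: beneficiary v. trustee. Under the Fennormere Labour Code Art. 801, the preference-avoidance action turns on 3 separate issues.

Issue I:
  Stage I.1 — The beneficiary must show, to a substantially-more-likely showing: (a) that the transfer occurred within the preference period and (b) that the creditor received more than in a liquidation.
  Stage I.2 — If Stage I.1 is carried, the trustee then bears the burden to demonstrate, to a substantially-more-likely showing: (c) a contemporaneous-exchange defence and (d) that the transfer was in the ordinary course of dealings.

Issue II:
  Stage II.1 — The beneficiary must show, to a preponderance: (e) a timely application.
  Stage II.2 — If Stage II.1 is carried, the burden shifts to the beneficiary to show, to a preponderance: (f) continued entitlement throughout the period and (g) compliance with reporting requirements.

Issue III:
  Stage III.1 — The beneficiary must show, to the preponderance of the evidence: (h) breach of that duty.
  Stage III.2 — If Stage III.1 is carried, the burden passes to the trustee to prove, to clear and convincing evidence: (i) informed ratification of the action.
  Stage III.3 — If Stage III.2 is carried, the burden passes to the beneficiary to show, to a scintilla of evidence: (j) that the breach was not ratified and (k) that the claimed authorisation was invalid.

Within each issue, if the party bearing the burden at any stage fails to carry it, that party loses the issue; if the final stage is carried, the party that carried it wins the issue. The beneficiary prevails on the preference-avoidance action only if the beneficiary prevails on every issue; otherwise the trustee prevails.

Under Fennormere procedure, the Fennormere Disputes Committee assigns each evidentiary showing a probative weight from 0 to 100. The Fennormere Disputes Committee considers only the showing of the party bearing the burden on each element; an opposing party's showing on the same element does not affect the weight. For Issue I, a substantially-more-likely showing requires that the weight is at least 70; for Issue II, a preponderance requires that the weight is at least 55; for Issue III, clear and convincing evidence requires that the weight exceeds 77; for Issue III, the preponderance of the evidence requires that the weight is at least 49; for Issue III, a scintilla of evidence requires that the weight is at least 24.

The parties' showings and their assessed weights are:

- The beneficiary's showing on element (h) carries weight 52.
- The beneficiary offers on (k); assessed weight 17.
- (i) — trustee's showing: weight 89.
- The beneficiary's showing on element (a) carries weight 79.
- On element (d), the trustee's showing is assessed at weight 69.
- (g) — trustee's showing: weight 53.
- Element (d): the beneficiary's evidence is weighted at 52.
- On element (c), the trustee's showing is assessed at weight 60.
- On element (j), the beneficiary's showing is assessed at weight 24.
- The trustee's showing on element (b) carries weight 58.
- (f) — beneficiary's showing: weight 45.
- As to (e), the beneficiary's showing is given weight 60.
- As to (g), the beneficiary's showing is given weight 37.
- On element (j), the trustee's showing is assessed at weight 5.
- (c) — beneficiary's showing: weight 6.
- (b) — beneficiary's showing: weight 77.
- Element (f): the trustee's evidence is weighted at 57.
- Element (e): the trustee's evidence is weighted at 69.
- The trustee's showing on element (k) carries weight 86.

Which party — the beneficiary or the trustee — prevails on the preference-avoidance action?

— Issue I —
Stage I.1 (beneficiary, a substantially-more-likely showing, weight is at least 70): (a) 79 ≥ 70 — meets; (b) 77 (trustee's 58 disregarded) ≥ 70 — meets.
  All elements met. The burden passes to the trustee.
Stage I.2 (trustee, a substantially-more-likely showing, weight is at least 70): (c) 60 (beneficiary's 6 disregarded) < 70 — fails; (d) 69 (beneficiary's 52 disregarded) < 70 — fails.
  Stage I.2 not carried; the trustee fails its burden.
The beneficiary prevails on this issue.
— Issue II —
Stage II.1 — burden on beneficiary; standard: a preponderance (weight is at least 55).
    (e): 60 (trustee's 69 disregarded) ≥ 55 [met]
  Stage II.1 carried; the burden remains with the beneficiary.
Stage II.2 — burden on beneficiary; standard: a preponderance (weight is at least 55).
    (f): 45 (trustee's 57 disregarded) < 55 [not met]
    (g): 37 (trustee's 53 disregarded) < 55 [not met]
  Stage II.2 not carried; the beneficiary fails its burden.
The analysis ends at Stage II.2; the trustee prevails on this issue.
— Issue III —
Stage III.1 (beneficiary, the preponderance of the evidence, weight is at least 49): (h) 52 ≥ 49 — meets.
  All elements met. The burden passes to the trustee.
Stage III.2 (trustee, clear and convincing evidence, weight exceeds 77): (i) 89 > 77 — meets.
  The trustee carries Stage III.2; the beneficiary now bears the burden.
Stage III.3 (beneficiary, a scintilla of evidence, weight is at least 24): (j) 24 (trustee's 5 disregarded) ≥ 24 — meets; (k) 17 (trustee's 86 disregarded) < 24 — fails.
  The beneficiary does not carry Stage III.3.
The trustee prevails on this issue.
Per-issue: Issue I → beneficiary; Issue II → trustee; Issue III → trustee. The beneficiary must prevail on every issue; overall, the trustee prevails.

trustee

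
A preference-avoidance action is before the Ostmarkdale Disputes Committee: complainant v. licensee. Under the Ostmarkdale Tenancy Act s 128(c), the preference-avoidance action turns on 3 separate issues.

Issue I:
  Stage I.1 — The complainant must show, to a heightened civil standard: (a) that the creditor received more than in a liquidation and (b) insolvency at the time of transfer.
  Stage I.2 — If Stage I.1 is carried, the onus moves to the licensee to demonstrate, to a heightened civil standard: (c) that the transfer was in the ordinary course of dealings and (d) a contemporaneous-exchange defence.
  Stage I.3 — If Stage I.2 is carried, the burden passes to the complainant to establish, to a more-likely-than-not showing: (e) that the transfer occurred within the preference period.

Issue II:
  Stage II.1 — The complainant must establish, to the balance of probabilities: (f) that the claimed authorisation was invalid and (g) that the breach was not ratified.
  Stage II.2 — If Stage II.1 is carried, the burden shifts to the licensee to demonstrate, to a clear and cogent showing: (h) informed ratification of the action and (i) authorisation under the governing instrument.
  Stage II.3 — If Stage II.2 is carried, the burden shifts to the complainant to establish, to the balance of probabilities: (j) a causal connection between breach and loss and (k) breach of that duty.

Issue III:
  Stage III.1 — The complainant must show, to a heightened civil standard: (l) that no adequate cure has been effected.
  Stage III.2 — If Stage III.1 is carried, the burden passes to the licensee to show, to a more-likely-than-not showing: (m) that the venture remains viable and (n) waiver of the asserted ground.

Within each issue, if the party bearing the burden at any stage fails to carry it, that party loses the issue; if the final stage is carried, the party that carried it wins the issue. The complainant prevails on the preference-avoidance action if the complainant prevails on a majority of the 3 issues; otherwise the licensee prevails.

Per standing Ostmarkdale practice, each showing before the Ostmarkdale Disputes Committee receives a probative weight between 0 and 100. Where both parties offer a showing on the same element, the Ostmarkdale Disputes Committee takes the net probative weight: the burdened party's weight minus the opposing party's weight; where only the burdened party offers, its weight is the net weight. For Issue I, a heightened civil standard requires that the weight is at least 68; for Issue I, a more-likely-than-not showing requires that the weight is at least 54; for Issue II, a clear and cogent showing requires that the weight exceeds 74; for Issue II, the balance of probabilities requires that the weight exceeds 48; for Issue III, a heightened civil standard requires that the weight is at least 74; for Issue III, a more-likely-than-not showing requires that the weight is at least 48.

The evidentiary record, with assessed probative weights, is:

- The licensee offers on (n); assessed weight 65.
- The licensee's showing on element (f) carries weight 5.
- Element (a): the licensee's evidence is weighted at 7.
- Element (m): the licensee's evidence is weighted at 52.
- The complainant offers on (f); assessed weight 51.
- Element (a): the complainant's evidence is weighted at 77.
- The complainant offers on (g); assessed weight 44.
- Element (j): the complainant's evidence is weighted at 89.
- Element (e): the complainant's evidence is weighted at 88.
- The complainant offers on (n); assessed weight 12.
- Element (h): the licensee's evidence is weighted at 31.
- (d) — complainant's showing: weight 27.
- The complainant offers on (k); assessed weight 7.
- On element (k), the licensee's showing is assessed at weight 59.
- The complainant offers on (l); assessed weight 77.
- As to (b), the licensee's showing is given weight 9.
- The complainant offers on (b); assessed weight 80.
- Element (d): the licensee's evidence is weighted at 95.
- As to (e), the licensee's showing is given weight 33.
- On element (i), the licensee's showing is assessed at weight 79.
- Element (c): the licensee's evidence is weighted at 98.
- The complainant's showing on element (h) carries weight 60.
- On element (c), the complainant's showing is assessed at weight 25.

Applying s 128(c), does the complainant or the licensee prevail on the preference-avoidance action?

— Issue I —
Stage I.1 (complainant, a heightened civil standard, weight is at least 68): (a) net 77−7=70 ≥ 68 — meets; (b) net 80−9=71 ≥ 68 — meets.
  All elements met. The burden passes to the licensee.
Stage I.2 (licensee, a heightened civil standard, weight is at least 68): (c) net 98−25=73 ≥ 68 — meets; (d) net 95−27=68 ≥ 68 — meets.
  The licensee carries Stage I.2; the complainant now bears the burden.
Stage I.3 (complainant, a more-likely-than-not showing, weight is at least 54): (e) net 88−33=55 ≥ 54 — meets.
  All elements met at the final stage.
With every stage satisfied, the complainant prevails on this issue.
— Issue II —
At Stage II.1 the complainant must meet the balance of probabilities (weight exceeds 48): on (f) the weight is 51 less the opposing 5 gives net 46, which does not exceed 48, so (f) does not meet the standard; on (g) the weight is 44, which does not exceed 48, so (g) does not meet the standard.
  The complainant does not carry Stage II.1.
The licensee prevails on this issue.
— Issue III —
Stage III.1 (complainant, a heightened civil standard, weight is at least 74): (l) 77 ≥ 74 — meets.
  All elements met. The burden passes to the licensee.
Stage III.2 (licensee, a more-likely-than-not showing, weight is at least 48): (m) 52 ≥ 48 — meets; (n) net 65−12=53 ≥ 48 — meets.
  All elements met at the final stage.
With every stage satisfied, the licensee prevails on this issue.
Per-issue: Issue I → complainant; Issue II → licensee; Issue III → licensee. The complainant must prevail on a majority of issues; overall, the licensee prevails.

licensee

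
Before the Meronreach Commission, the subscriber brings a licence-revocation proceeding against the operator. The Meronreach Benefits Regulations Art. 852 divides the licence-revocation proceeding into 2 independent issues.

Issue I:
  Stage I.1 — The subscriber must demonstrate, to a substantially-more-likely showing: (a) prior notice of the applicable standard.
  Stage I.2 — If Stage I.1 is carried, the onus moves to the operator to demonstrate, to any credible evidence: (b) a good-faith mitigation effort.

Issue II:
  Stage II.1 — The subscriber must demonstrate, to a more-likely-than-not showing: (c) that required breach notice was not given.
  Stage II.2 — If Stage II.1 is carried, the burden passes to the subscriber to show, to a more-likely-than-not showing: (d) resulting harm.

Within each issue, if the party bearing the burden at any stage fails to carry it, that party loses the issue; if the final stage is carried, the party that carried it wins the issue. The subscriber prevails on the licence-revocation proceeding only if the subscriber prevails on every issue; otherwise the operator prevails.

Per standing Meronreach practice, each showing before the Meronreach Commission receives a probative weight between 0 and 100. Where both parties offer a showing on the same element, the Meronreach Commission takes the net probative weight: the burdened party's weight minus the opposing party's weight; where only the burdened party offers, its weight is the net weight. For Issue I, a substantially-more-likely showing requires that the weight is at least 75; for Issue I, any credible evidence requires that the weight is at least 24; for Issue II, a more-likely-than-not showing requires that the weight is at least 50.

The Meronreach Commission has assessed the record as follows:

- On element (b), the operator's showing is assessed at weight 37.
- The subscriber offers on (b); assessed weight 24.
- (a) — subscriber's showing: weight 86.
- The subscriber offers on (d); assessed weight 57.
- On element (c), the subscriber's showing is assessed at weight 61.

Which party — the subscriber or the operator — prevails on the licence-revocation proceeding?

— Issue I —
Stage I.1 (subscriber, a substantially-more-likely showing, weight is at least 75): (a) 86 ≥ 75 — meets.
  Stage I.1 carried; the burden shifts to the operator.
Stage I.2 (operator, any credible evidence, weight is at least 24): (b) net 37−24=13 < 24 — fails.
  Not every element is met, so the operator fails to carry Stage I.2.
So the subscriber prevails on this issue.
— Issue II —
Stage II.1 (subscriber, a more-likely-than-not showing, weight is at least 50): (c) 61 ≥ 50 — meets.
  Stage II.1 is satisfied; the subscriber continues to bear the burden.
Stage II.2 (subscriber, a more-likely-than-not showing, weight is at least 50): (d) 57 ≥ 50 — meets.
  Stage II.2 carried; the final stage is satisfied.
With every stage satisfied, the subscriber prevails on this issue.
Per-issue: Issue I → subscriber; Issue II → subscriber. The subscriber must prevail on every issue; overall, the subscriber prevails.

subscriber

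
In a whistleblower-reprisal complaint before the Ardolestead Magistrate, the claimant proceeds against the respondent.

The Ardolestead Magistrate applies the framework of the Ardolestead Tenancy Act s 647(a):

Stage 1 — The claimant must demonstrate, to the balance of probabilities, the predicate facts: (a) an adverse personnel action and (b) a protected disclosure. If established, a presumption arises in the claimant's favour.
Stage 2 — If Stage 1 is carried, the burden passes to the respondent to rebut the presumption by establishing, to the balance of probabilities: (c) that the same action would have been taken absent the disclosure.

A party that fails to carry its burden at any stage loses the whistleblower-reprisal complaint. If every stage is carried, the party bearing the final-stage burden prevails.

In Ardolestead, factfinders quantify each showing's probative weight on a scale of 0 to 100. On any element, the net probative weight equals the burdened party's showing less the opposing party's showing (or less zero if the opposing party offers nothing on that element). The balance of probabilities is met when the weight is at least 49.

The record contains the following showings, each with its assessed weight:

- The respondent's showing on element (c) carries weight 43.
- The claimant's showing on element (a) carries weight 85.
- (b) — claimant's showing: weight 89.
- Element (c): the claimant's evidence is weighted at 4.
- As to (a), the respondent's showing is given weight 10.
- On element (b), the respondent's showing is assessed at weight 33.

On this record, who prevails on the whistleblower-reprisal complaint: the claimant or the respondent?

Stage 1 (claimant, the balance of probabilities, weight is at least 49): (a) net 85−10=75 ≥ 49 — meets; (b) net 89−33=56 ≥ 49 — meets.
  Stage 1 is satisfied; the onus moves to the respondent.
Stage 2 (respondent, the balance of probabilities, weight is at least 49): (c) net 43−4=39 < 49 — fails.
  Not every element is met, so the respondent fails to carry Stage 2.
The claimant prevails.

claimant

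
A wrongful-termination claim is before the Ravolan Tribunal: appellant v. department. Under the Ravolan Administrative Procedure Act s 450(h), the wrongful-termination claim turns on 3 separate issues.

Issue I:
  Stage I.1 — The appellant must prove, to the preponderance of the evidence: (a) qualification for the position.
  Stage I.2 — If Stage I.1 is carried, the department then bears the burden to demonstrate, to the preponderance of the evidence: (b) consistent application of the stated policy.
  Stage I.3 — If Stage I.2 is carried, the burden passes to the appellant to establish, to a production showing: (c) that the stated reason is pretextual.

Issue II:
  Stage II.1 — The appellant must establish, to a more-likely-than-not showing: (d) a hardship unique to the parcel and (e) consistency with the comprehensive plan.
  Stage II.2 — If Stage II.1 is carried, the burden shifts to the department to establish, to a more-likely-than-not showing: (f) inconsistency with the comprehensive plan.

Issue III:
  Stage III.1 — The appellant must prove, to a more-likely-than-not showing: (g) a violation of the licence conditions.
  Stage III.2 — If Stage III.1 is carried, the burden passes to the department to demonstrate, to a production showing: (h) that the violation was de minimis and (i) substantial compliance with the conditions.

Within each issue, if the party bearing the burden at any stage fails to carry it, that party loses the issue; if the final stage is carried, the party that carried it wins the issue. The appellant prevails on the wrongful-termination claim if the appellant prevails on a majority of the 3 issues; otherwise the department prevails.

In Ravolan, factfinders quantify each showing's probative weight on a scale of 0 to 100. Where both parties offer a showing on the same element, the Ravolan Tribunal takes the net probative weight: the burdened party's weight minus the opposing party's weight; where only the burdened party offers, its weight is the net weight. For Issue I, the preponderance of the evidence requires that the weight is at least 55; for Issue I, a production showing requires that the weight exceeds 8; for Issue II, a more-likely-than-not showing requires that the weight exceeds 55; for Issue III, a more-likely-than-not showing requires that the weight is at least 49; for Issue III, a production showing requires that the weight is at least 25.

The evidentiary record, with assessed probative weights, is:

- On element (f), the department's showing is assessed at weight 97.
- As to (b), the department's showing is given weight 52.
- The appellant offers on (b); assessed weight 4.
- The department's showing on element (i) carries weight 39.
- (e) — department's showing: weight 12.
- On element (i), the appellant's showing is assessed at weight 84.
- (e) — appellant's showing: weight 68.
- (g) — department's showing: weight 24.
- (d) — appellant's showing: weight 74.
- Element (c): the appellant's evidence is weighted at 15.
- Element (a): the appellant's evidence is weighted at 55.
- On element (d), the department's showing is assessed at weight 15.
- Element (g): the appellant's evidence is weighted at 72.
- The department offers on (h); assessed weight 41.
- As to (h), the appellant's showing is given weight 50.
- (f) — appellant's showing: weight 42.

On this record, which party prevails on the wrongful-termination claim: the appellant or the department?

— Issue I —
At Stage I.1 the appellant must meet the preponderance of the evidence (weight is at least 55): on (a) the weight is 55, ≥ 55, so (a) meets the standard.
  All elements met. The burden passes to the department.
At Stage I.2 the department must meet the preponderance of the evidence (weight is at least 55): on (b) the weight is 52 less the opposing 4 gives net 48, which does not reach 55, so (b) does not meet the standard.
  Not every element is met, so the department fails to carry Stage I.2.
The appellant prevails on this issue.
— Issue II —
Stage II.1 (appellant, a more-likely-than-not showing, weight exceeds 55): (d) net 74−15=59 > 55 — meets; (e) net 68−12=56 > 55 — meets.
  The appellant carries Stage II.1; the department now bears the burden.
Stage II.2 (department, a more-likely-than-not showing, weight exceeds 55): (f) net 97−42=55 ≤ 55 — fails.
  Stage II.2 not carried; the department fails its burden.
So the appellant prevails on this issue.
— Issue III —
Stage III.1 — burden on appellant; standard: a more-likely-than-not showing (weight is at least 49).
    (g): 72 − 24 = 48 < 49 [not met]
  Stage III.1 not carried; the appellant fails its burden.
The department prevails on this issue.
Per-issue: Issue I → appellant; Issue II → appellant; Issue III → department. The appellant must prevail on a majority of issues; overall, the appellant prevails.

appellant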